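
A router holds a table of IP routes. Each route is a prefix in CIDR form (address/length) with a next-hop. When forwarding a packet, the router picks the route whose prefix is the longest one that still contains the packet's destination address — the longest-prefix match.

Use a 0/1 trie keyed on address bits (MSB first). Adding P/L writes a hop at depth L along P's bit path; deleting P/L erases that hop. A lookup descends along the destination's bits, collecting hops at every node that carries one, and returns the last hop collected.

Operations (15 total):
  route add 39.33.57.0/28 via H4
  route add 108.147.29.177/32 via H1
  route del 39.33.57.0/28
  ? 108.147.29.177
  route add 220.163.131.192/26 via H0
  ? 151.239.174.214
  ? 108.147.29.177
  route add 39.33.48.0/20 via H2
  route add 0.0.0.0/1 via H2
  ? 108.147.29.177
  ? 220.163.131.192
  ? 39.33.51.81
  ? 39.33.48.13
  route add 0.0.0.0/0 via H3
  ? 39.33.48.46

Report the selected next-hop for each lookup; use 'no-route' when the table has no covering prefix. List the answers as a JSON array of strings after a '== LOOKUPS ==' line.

Apply in order:
  + 39.33.57.0/28 (H4) depth=28
  + 108.147.29.177/32 (H1) depth=32
  del 39.33.57.0/28 (clear depth 28)
  lookup 108.147.29.177: bits 01101100100100110001110110110001 walk d0:-→d1:-→d2:-→d3:-→d4:-→d5:-→d6:-→d7:-→d8:-→d9:-→d10:-→d11:-→d12:-→d13:-→d14:-→d15:-→d16:-→d17:-→d18:-→d19:-→d20:-→d21:-→d22:-→d23:-→d24:-→d25:-→d26:-→d27:-→d28:-→d29:-→d30:-→d31:-→d32:H1 -> H1
  + 220.163.131.192/26 (H0) depth=26
  lookup 151.239.174.214: bits 1 walk d0:-→d1:- -> no-route
  lookup 108.147.29.177: bits 01101100100100110001110110110001 walk d0:-→d1:-→d2:-→d3:-→d4:-→d5:-→d6:-→d7:-→d8:-→d9:-→d10:-→d11:-→d12:-→d13:-→d14:-→d15:-→d16:-→d17:-→d18:-→d19:-→d20:-→d21:-→d22:-→d23:-→d24:-→d25:-→d26:-→d27:-→d28:-→d29:-→d30:-→d31:-→d32:H1 -> H1
  + 39.33.48.0/20 (H2) depth=20
  + 0.0.0.0/1 (H2) depth=1
  lookup 108.147.29.177: bits 01101100100100110001110110110001 walk d0:-→d1:H2→d2:-→d3:-→d4:-→d5:-→d6:-→d7:-→d8:-→d9:-→d10:-→d11:-→d12:-→d13:-→d14:-→d15:-→d16:-→d17:-→d18:-→d19:-→d20:-→d21:-→d22:-→d23:-→d24:-→d25:-→d26:-→d27:-→d28:-→d29:-→d30:-→d31:-→d32:H1 -> H1
  lookup 220.163.131.192: bits 11011100101000111000001111 walk d0:-→d1:-→d2:-→d3:-→d4:-→d5:-→d6:-→d7:-→d8:-→d9:-→d10:-→d11:-→d12:-→d13:-→d14:-→d15:-→d16:-→d17:-→d18:-→d19:-→d20:-→d21:-→d22:-→d23:-→d24:-→d25:-→d26:H0 -> H0
  lookup 39.33.51.81: bits 00100111001000010011 walk d0:-→d1:H2→d2:-→d3:-→d4:-→d5:-→d6:-→d7:-→d8:-→d9:-→d10:-→d11:-→d12:-→d13:-→d14:-→d15:-→d16:-→d17:-→d18:-→d19:-→d20:H2 -> H2
  lookup 39.33.48.13: bits 00100111001000010011 walk d0:-→d1:H2→d2:-→d3:-→d4:-→d5:-→d6:-→d7:-→d8:-→d9:-→d10:-→d11:-→d12:-→d13:-→d14:-→d15:-→d16:-→d17:-→d18:-→d19:-→d20:H2 -> H2
  + 0.0.0.0/0 (H3) depth=0
  lookup 39.33.48.46: bits 00100111001000010011 walk d0:H3→d1:H2→d2:-→d3:-→d4:-→d5:-→d6:-→d7:-→d8:-→d9:-→d10:-→d11:-→d12:-→d13:-→d14:-→d15:-→d16:-→d17:-→d18:-→d19:-→d20:H2 -> H2

== LOOKUPS ==
["H1","no-route","H1","H1","H0","H2","H2","H2"]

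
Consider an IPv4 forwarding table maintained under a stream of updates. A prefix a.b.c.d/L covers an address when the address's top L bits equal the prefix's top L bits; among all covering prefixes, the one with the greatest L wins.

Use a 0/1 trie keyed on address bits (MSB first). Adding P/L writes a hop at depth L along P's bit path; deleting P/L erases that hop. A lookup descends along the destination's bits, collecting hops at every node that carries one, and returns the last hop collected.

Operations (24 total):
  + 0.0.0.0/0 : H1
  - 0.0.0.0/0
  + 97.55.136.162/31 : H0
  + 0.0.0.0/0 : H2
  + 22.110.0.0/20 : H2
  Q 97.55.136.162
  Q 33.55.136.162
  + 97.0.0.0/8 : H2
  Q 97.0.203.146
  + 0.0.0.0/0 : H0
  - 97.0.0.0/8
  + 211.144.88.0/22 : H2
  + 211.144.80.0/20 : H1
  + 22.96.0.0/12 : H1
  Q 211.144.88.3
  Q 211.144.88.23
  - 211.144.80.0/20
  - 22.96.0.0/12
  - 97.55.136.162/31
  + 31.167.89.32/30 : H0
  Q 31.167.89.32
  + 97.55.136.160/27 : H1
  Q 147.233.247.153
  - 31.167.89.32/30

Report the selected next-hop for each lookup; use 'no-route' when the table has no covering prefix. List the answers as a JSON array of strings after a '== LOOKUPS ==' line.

Apply in order:
  + 0.0.0.0/0 (H1) depth=0
  del 0.0.0.0/0 (clear depth 0)
  + 97.55.136.162/31 (H0) depth=31
  + 0.0.0.0/0 (H2) depth=0
  + 22.110.0.0/20 (H2) depth=20
  ? 97.55.136.162  path d0:H2→d1:-→d2:-→d3:-→d4:-→d5:-→d6:-→d7:-→d8:-→d9:-→d10:-→d11:-→d12:-→d13:-→d14:-→d15:-→d16:-→d17:-→d18:-→d19:-→d20:-→d21:-→d22:-→d23:-→d24:-→d25:-→d26:-→d27:-→d28:-→d29:-→d30:-→d31:H0  best=H0
  ? 33.55.136.162  path d0:H2→d1:-→d2:-  best=H2
  + 97.0.0.0/8 (H2) depth=8
  ? 97.0.203.146  path d0:H2→d1:-→d2:-→d3:-→d4:-→d5:-→d6:-→d7:-→d8:H2→d9:-→d10:-  best=H2
  + 0.0.0.0/0 (H0) depth=0
  del 97.0.0.0/8 (clear depth 8)
  + 211.144.88.0/22 (H2) depth=22
  + 211.144.80.0/20 (H1) depth=20
  + 22.96.0.0/12 (H1) depth=12
  ? 211.144.88.3  path d0:H0→d1:-→d2:-→d3:-→d4:-→d5:-→d6:-→d7:-→d8:-→d9:-→d10:-→d11:-→d12:-→d13:-→d14:-→d15:-→d16:-→d17:-→d18:-→d19:-→d20:H1→d21:-→d22:H2  best=H2
  ? 211.144.88.23  path d0:H0→d1:-→d2:-→d3:-→d4:-→d5:-→d6:-→d7:-→d8:-→d9:-→d10:-→d11:-→d12:-→d13:-→d14:-→d15:-→d16:-→d17:-→d18:-→d19:-→d20:H1→d21:-→d22:H2  best=H2
  del 211.144.80.0/20 (clear depth 20)
  del 22.96.0.0/12 (clear depth 12)
  del 97.55.136.162/31 (clear depth 31)
  + 31.167.89.32/30 (H0) depth=30
  ? 31.167.89.32  path d0:H0→d1:-→d2:-→d3:-→d4:-→d5:-→d6:-→d7:-→d8:-→d9:-→d10:-→d11:-→d12:-→d13:-→d14:-→d15:-→d16:-→d17:-→d18:-→d19:-→d20:-→d21:-→d22:-→d23:-→d24:-→d25:-→d26:-→d27:-→d28:-→d29:-→d30:H0  best=H0
  + 97.55.136.160/27 (H1) depth=27
  ? 147.233.247.153  path d0:H0→d1:-  best=H0
  del 31.167.89.32/30 (clear depth 30)

== LOOKUPS ==
["H0","H2","H2","H2","H2","H0","H0"]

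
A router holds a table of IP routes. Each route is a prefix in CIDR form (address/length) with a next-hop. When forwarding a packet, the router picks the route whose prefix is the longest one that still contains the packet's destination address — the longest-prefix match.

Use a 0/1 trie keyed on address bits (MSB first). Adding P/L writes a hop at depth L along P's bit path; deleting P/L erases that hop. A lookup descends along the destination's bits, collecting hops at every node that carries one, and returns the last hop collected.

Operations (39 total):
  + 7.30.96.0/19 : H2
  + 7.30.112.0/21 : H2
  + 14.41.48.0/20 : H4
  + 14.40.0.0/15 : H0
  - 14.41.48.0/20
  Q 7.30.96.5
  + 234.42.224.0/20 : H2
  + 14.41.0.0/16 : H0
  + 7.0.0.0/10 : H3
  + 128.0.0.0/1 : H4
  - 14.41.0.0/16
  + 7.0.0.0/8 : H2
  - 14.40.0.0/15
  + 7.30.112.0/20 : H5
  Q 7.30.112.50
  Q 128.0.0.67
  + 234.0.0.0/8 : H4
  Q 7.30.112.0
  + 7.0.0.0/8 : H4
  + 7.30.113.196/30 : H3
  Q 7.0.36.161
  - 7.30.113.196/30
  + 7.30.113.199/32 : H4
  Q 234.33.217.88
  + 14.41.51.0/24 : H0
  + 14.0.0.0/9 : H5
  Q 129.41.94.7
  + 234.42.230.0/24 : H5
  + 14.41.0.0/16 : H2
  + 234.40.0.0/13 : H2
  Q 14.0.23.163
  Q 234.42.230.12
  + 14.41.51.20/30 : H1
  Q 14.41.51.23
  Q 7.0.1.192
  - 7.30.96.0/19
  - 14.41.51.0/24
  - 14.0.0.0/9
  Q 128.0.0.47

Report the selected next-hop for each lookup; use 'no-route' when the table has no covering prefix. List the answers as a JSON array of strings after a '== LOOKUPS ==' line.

Trace:
  + 7.30.96.0/19 (H2) depth=19
  + 7.30.112.0/21 (H2) depth=21
  + 14.41.48.0/20 (H4) depth=20
  + 14.40.0.0/15 (H0) depth=15
  - 14.41.48.0/20 clear@20
  ? 7.30.96.5  path d0:-→d1:-→d2:-→d3:-→d4:-→d5:-→d6:-→d7:-→d8:-→d9:-→d10:-→d11:-→d12:-→d13:-→d14:-→d15:-→d16:-→d17:-→d18:-→d19:H2  best=H2
  + 234.42.224.0/20 (H2) depth=20
  + 14.41.0.0/16 (H0) depth=16
  + 7.0.0.0/10 (H3) depth=10
  + 128.0.0.0/1 (H4) depth=1
  - 14.41.0.0/16 clear@16
  + 7.0.0.0/8 (H2) depth=8
  - 14.40.0.0/15 clear@15
  + 7.30.112.0/20 (H5) depth=20
  ? 7.30.112.50  path d0:-→d1:-→d2:-→d3:-→d4:-→d5:-→d6:-→d7:-→d8:H2→d9:-→d10:H3→d11:-→d12:-→d13:-→d14:-→d15:-→d16:-→d17:-→d18:-→d19:H2→d20:H5→d21:H2  best=H2
  ? 128.0.0.67  path d0:-→d1:H4  best=H4
  + 234.0.0.0/8 (H4) depth=8
  ? 7.30.112.0  path d0:-→d1:-→d2:-→d3:-→d4:-→d5:-→d6:-→d7:-→d8:H2→d9:-→d10:H3→d11:-→d12:-→d13:-→d14:-→d15:-→d16:-→d17:-→d18:-→d19:H2→d20:H5→d21:H2  best=H2
  + 7.0.0.0/8 (H4) depth=8
  + 7.30.113.196/30 (H3) depth=30
  ? 7.0.36.161  path d0:-→d1:-→d2:-→d3:-→d4:-→d5:-→d6:-→d7:-→d8:H4→d9:-→d10:H3→d11:-  best=H3
  - 7.30.113.196/30 clear@30
  + 7.30.113.199/32 (H4) depth=32
  ? 234.33.217.88  path d0:-→d1:H4→d2:-→d3:-→d4:-→d5:-→d6:-→d7:-→d8:H4→d9:-→d10:-→d11:-→d12:-  best=H4
  + 14.41.51.0/24 (H0) depth=24
  + 14.0.0.0/9 (H5) depth=9
  ? 129.41.94.7  path d0:-→d1:H4  best=H4
  + 234.42.230.0/24 (H5) depth=24
  + 14.41.0.0/16 (H2) depth=16
  + 234.40.0.0/13 (H2) depth=13
  ? 14.0.23.163  path d0:-→d1:-→d2:-→d3:-→d4:-→d5:-→d6:-→d7:-→d8:-→d9:H5→d10:-  best=H5
  ? 234.42.230.12  path d0:-→d1:H4→d2:-→d3:-→d4:-→d5:-→d6:-→d7:-→d8:H4→d9:-→d10:-→d11:-→d12:-→d13:H2→d14:-→d15:-→d16:-→d17:-→d18:-→d19:-→d20:H2→d21:-→d22:-→d23:-→d24:H5  best=H5
  + 14.41.51.20/30 (H1) depth=30
  ? 14.41.51.23  path d0:-→d1:-→d2:-→d3:-→d4:-→d5:-→d6:-→d7:-→d8:-→d9:H5→d10:-→d11:-→d12:-→d13:-→d14:-→d15:-→d16:H2→d17:-→d18:-→d19:-→d20:-→d21:-→d22:-→d23:-→d24:H0→d25:-→d26:-→d27:-→d28:-→d29:-→d30:H1  best=H1
  ? 7.0.1.192  path d0:-→d1:-→d2:-→d3:-→d4:-→d5:-→d6:-→d7:-→d8:H4→d9:-→d10:H3→d11:-  best=H3
  - 7.30.96.0/19 clear@19
  - 14.41.51.0/24 clear@24
  - 14.0.0.0/9 clear@9
  ? 128.0.0.47  path d0:-→d1:H4  best=H4

== LOOKUPS ==
["H2","H2","H4","H2","H3","H4","H4","H5","H5","H1","H3","H4"]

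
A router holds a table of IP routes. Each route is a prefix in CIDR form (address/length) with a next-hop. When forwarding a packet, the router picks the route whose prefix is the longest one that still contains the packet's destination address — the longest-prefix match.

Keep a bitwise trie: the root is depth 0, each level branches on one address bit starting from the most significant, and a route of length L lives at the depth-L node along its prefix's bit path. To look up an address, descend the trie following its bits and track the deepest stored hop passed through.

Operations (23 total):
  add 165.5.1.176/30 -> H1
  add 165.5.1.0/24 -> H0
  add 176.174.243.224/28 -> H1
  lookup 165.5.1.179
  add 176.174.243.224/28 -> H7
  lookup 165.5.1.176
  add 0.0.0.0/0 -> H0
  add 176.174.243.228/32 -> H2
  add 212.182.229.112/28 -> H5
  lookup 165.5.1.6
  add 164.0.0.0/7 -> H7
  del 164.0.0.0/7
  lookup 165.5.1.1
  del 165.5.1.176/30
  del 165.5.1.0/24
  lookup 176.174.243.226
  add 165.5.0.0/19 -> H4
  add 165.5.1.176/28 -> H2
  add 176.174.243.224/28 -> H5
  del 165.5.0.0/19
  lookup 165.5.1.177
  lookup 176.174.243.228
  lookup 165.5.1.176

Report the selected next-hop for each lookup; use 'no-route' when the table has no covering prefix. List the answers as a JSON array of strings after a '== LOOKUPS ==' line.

Process each operation:
  + 165.5.1.176/30 (H1) depth=30
  + 165.5.1.0/24 (H0) depth=24
  + 176.174.243.224/28 (H1) depth=28
  Q 165.5.1.179: descend 101001010000010100000001101100 ; hops seen [H0,H1] ; pick H1
  + 176.174.243.224/28 (H7) depth=28
  Q 165.5.1.176: descend 101001010000010100000001101100 ; hops seen [H0,H1] ; pick H1
  + 0.0.0.0/0 (H0) depth=0
  + 176.174.243.228/32 (H2) depth=32
  + 212.182.229.112/28 (H5) depth=28
  Q 165.5.1.6: descend 101001010000010100000001 ; hops seen [H0,H0] ; pick H0
  + 164.0.0.0/7 (H7) depth=7
  - 164.0.0.0/7 clear@7
  Q 165.5.1.1: descend 101001010000010100000001 ; hops seen [H0,H0] ; pick H0
  - 165.5.1.176/30 clear@30
  - 165.5.1.0/24 clear@24
  Q 176.174.243.226: descend 10110000101011101111001111100 ; hops seen [H0,H7] ; pick H7
  + 165.5.0.0/19 (H4) depth=19
  + 165.5.1.176/28 (H2) depth=28
  + 176.174.243.224/28 (H5) depth=28
  - 165.5.0.0/19 clear@19
  Q 165.5.1.177: descend 101001010000010100000001101100 ; hops seen [H0,H2] ; pick H2
  Q 176.174.243.228: descend 10110000101011101111001111100100 ; hops seen [H0,H5,H2] ; pick H2
  Q 165.5.1.176: descend 101001010000010100000001101100 ; hops seen [H0,H2] ; pick H2

== LOOKUPS ==
["H1","H1","H0","H0","H7","H2","H2","H2"]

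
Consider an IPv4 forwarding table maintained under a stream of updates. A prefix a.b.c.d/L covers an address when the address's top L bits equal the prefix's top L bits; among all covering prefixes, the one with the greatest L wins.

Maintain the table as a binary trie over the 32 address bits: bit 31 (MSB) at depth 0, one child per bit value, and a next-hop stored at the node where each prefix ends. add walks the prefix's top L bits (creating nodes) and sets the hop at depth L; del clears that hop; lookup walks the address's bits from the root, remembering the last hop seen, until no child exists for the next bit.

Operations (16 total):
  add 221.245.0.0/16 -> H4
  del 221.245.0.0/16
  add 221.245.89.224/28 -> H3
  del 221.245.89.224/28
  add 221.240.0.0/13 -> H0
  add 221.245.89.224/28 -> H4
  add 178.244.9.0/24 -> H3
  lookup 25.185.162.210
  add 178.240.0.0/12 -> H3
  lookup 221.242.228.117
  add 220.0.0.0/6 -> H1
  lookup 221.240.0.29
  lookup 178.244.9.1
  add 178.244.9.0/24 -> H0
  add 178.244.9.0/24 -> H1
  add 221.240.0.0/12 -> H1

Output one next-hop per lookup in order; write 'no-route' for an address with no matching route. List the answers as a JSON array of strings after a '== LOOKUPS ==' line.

Apply in order:
  add 221.245.0.0/16 -> H4 at depth 16
  - 221.245.0.0/16 clear@16
  add 221.245.89.224/28 -> H3 at depth 28
  - 221.245.89.224/28 clear@28
  add 221.240.0.0/13 -> H0 at depth 13
  add 221.245.89.224/28 -> H4 at depth 28
  add 178.244.9.0/24 -> H3 at depth 24
  ? 25.185.162.210  path d0:-  best=no-route
  add 178.240.0.0/12 -> H3 at depth 12
  ? 221.242.228.117  path d0:-→d1:-→d2:-→d3:-→d4:-→d5:-→d6:-→d7:-→d8:-→d9:-→d10:-→d11:-→d12:-→d13:H0  best=H0
  add 220.0.0.0/6 -> H1 at depth 6
  ? 221.240.0.29  path d0:-→d1:-→d2:-→d3:-→d4:-→d5:-→d6:H1→d7:-→d8:-→d9:-→d10:-→d11:-→d12:-→d13:H0  best=H0
  ? 178.244.9.1  path d0:-→d1:-→d2:-→d3:-→d4:-→d5:-→d6:-→d7:-→d8:-→d9:-→d10:-→d11:-→d12:H3→d13:-→d14:-→d15:-→d16:-→d17:-→d18:-→d19:-→d20:-→d21:-→d22:-→d23:-→d24:H3  best=H3
  add 178.244.9.0/24 -> H0 at depth 24
  add 178.244.9.0/24 -> H1 at depth 24
  add 221.240.0.0/12 -> H1 at depth 12

== LOOKUPS ==
["no-route","H0","H0","H3"]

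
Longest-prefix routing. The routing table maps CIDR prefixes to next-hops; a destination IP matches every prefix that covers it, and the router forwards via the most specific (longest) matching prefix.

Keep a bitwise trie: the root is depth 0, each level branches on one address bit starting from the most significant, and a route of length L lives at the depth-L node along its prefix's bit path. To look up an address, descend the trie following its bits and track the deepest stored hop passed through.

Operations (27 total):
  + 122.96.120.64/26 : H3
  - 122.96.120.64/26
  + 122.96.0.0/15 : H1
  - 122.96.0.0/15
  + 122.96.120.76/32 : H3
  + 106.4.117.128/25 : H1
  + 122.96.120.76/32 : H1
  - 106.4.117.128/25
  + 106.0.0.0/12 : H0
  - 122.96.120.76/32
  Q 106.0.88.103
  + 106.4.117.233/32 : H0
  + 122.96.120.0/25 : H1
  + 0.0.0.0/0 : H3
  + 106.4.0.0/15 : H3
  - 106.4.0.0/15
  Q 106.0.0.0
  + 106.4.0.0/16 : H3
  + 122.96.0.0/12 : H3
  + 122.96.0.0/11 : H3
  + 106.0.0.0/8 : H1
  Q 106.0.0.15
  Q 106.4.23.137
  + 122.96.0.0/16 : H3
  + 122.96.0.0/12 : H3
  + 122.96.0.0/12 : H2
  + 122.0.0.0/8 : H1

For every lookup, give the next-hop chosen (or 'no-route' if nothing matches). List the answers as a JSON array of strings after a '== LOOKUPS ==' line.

Apply in order:
  + 122.96.120.64/26 (H3) depth=26
  del 122.96.120.64/26 (clear depth 26)
  + 122.96.0.0/15 (H1) depth=15
  del 122.96.0.0/15 (clear depth 15)
  + 122.96.120.76/32 (H3) depth=32
  + 106.4.117.128/25 (H1) depth=25
  + 122.96.120.76/32 (H1) depth=32
  del 106.4.117.128/25 (clear depth 25)
  + 106.0.0.0/12 (H0) depth=12
  del 122.96.120.76/32 (clear depth 32)
  ? 106.0.88.103  path d0:-→d1:-→d2:-→d3:-→d4:-→d5:-→d6:-→d7:-→d8:-→d9:-→d10:-→d11:-→d12:H0→d13:-  best=H0
  + 106.4.117.233/32 (H0) depth=32
  + 122.96.120.0/25 (H1) depth=25
  + 0.0.0.0/0 (H3) depth=0
  + 106.4.0.0/15 (H3) depth=15
  del 106.4.0.0/15 (clear depth 15)
  ? 106.0.0.0  path d0:H3→d1:-→d2:-→d3:-→d4:-→d5:-→d6:-→d7:-→d8:-→d9:-→d10:-→d11:-→d12:H0→d13:-  best=H0
  + 106.4.0.0/16 (H3) depth=16
  + 122.96.0.0/12 (H3) depth=12
  + 122.96.0.0/11 (H3) depth=11
  + 106.0.0.0/8 (H1) depth=8
  ? 106.0.0.15  path d0:H3→d1:-→d2:-→d3:-→d4:-→d5:-→d6:-→d7:-→d8:H1→d9:-→d10:-→d11:-→d12:H0→d13:-  best=H0
  ? 106.4.23.137  path d0:H3→d1:-→d2:-→d3:-→d4:-→d5:-→d6:-→d7:-→d8:H1→d9:-→d10:-→d11:-→d12:H0→d13:-→d14:-→d15:-→d16:H3→d17:-  best=H3
  + 122.96.0.0/16 (H3) depth=16
  + 122.96.0.0/12 (H3) depth=12
  + 122.96.0.0/12 (H2) depth=12
  + 122.0.0.0/8 (H1) depth=8

== LOOKUPS ==
["H0","H0","H0","H3"]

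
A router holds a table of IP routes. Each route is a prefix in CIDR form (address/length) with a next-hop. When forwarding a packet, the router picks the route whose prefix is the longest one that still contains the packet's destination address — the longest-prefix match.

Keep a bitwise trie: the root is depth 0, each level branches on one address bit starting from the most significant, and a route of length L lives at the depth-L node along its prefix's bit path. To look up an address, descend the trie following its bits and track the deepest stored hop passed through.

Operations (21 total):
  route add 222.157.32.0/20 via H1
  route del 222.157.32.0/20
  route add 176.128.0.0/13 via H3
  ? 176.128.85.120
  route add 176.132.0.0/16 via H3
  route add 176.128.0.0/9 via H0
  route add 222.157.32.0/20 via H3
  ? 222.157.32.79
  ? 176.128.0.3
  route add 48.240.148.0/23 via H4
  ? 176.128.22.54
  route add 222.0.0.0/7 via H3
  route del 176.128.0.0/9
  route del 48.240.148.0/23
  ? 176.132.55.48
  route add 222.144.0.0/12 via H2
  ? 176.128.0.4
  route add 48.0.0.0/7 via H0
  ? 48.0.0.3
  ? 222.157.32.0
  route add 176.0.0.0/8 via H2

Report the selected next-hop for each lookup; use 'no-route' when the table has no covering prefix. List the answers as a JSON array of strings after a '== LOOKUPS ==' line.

Apply in order:
  add 222.157.32.0/20 -> H1 at depth 20
  del 222.157.32.0/20 (clear depth 20)
  add 176.128.0.0/13 -> H3 at depth 13
  ? 176.128.85.120  path d0:-→d1:-→d2:-→d3:-→d4:-→d5:-→d6:-→d7:-→d8:-→d9:-→d10:-→d11:-→d12:-→d13:H3  best=H3
  add 176.132.0.0/16 -> H3 at depth 16
  add 176.128.0.0/9 -> H0 at depth 9
  add 222.157.32.0/20 -> H3 at depth 20
  ? 222.157.32.79  path d0:-→d1:-→d2:-→d3:-→d4:-→d5:-→d6:-→d7:-→d8:-→d9:-→d10:-→d11:-→d12:-→d13:-→d14:-→d15:-→d16:-→d17:-→d18:-→d19:-→d20:H3  best=H3
  ? 176.128.0.3  path d0:-→d1:-→d2:-→d3:-→d4:-→d5:-→d6:-→d7:-→d8:-→d9:H0→d10:-→d11:-→d12:-→d13:H3  best=H3
  add 48.240.148.0/23 -> H4 at depth 23
  ? 176.128.22.54  path d0:-→d1:-→d2:-→d3:-→d4:-→d5:-→d6:-→d7:-→d8:-→d9:H0→d10:-→d11:-→d12:-→d13:H3  best=H3
  add 222.0.0.0/7 -> H3 at depth 7
  del 176.128.0.0/9 (clear depth 9)
  del 48.240.148.0/23 (clear depth 23)
  ? 176.132.55.48  path d0:-→d1:-→d2:-→d3:-→d4:-→d5:-→d6:-→d7:-→d8:-→d9:-→d10:-→d11:-→d12:-→d13:H3→d14:-→d15:-→d16:H3  best=H3
  add 222.144.0.0/12 -> H2 at depth 12
  ? 176.128.0.4  path d0:-→d1:-→d2:-→d3:-→d4:-→d5:-→d6:-→d7:-→d8:-→d9:-→d10:-→d11:-→d12:-→d13:H3  best=H3
  add 48.0.0.0/7 -> H0 at depth 7
  ? 48.0.0.3  path d0:-→d1:-→d2:-→d3:-→d4:-→d5:-→d6:-→d7:H0→d8:-  best=H0
  ? 222.157.32.0  path d0:-→d1:-→d2:-→d3:-→d4:-→d5:-→d6:-→d7:H3→d8:-→d9:-→d10:-→d11:-→d12:H2→d13:-→d14:-→d15:-→d16:-→d17:-→d18:-→d19:-→d20:H3  best=H3
  add 176.0.0.0/8 -> H2 at depth 8

== LOOKUPS ==
["H3","H3","H3","H3","H3","H3","H0","H3"]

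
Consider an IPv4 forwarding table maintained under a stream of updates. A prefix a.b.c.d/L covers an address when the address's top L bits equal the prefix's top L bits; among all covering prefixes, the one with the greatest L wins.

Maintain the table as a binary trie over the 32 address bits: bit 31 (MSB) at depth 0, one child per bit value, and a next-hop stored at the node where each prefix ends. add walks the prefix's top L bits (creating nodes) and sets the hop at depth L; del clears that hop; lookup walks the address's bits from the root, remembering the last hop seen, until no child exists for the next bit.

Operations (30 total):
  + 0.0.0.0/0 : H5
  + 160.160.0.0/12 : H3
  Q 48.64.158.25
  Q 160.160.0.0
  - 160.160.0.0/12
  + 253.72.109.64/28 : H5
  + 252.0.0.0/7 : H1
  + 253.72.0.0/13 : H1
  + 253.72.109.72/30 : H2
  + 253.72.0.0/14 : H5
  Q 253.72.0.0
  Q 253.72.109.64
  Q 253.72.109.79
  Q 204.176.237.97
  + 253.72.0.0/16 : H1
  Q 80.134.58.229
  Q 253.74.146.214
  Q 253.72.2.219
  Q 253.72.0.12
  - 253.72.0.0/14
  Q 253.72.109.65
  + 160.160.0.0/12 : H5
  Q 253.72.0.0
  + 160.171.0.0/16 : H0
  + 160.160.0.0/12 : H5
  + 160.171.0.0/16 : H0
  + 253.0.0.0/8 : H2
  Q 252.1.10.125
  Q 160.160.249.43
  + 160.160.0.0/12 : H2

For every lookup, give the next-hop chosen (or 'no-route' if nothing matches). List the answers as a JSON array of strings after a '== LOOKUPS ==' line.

Apply in order:
  + 0.0.0.0/0 (H5) depth=0
  + 160.160.0.0/12 (H3) depth=12
  Q 48.64.158.25: descend ε ; hops seen [H5] ; pick H5
  Q 160.160.0.0: descend 101000001010 ; hops seen [H5,H3] ; pick H3
  - 160.160.0.0/12 clear@12
  + 253.72.109.64/28 (H5) depth=28
  + 252.0.0.0/7 (H1) depth=7
  + 253.72.0.0/13 (H1) depth=13
  + 253.72.109.72/30 (H2) depth=30
  + 253.72.0.0/14 (H5) depth=14
  Q 253.72.0.0: descend 11111101010010000 ; hops seen [H5,H1,H1,H5] ; pick H5
  Q 253.72.109.64: descend 1111110101001000011011010100 ; hops seen [H5,H1,H1,H5,H5] ; pick H5
  Q 253.72.109.79: descend 11111101010010000110110101001 ; hops seen [H5,H1,H1,H5,H5] ; pick H5
  Q 204.176.237.97: descend 11 ; hops seen [H5] ; pick H5
  + 253.72.0.0/16 (H1) depth=16
  Q 80.134.58.229: descend ε ; hops seen [H5] ; pick H5
  Q 253.74.146.214: descend 11111101010010 ; hops seen [H5,H1,H1,H5] ; pick H5
  Q 253.72.2.219: descend 11111101010010000 ; hops seen [H5,H1,H1,H5,H1] ; pick H1
  Q 253.72.0.12: descend 11111101010010000 ; hops seen [H5,H1,H1,H5,H1] ; pick H1
  - 253.72.0.0/14 clear@14
  Q 253.72.109.65: descend 1111110101001000011011010100 ; hops seen [H5,H1,H1,H1,H5] ; pick H5
  + 160.160.0.0/12 (H5) depth=12
  Q 253.72.0.0: descend 11111101010010000 ; hops seen [H5,H1,H1,H1] ; pick H1
  + 160.171.0.0/16 (H0) depth=16
  + 160.160.0.0/12 (H5) depth=12
  + 160.171.0.0/16 (H0) depth=16
  + 253.0.0.0/8 (H2) depth=8
  Q 252.1.10.125: descend 1111110 ; hops seen [H5,H1] ; pick H1
  Q 160.160.249.43: descend 101000001010 ; hops seen [H5,H5] ; pick H5
  + 160.160.0.0/12 (H2) depth=12

== LOOKUPS ==
["H5","H3","H5","H5","H5","H5","H5","H5","H1","H1","H5","H1","H1","H5"]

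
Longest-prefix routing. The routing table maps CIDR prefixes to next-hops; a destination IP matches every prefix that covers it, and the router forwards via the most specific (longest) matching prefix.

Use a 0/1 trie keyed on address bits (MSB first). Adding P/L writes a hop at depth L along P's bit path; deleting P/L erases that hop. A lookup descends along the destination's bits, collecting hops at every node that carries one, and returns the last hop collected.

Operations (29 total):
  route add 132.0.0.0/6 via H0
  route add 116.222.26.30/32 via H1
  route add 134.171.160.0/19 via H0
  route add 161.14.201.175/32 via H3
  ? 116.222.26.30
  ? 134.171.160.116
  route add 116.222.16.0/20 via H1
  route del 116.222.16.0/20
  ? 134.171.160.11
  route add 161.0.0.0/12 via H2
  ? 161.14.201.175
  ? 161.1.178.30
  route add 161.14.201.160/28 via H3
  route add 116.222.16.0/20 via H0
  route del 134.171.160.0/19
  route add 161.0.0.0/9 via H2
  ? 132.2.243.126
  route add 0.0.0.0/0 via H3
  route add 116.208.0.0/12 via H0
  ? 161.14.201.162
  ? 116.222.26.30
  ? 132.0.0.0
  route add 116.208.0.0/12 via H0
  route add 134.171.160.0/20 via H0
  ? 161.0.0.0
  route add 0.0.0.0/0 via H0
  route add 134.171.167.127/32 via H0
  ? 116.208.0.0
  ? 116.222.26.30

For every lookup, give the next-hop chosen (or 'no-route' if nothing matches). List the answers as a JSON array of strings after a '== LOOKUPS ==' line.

Trace:
  add 132.0.0.0/6 -> H0 at depth 6
  add 116.222.26.30/32 -> H1 at depth 32
  add 134.171.160.0/19 -> H0 at depth 19
  add 161.14.201.175/32 -> H3 at depth 32
  lookup 116.222.26.30: bits 01110100110111100001101000011110 walk d0:-→d1:-→d2:-→d3:-→d4:-→d5:-→d6:-→d7:-→d8:-→d9:-→d10:-→d11:-→d12:-→d13:-→d14:-→d15:-→d16:-→d17:-→d18:-→d19:-→d20:-→d21:-→d22:-→d23:-→d24:-→d25:-→d26:-→d27:-→d28:-→d29:-→d30:-→d31:-→d32:H1 -> H1
  lookup 134.171.160.116: bits 1000011010101011101 walk d0:-→d1:-→d2:-→d3:-→d4:-→d5:-→d6:H0→d7:-→d8:-→d9:-→d10:-→d11:-→d12:-→d13:-→d14:-→d15:-→d16:-→d17:-→d18:-→d19:H0 -> H0
  add 116.222.16.0/20 -> H1 at depth 20
  del 116.222.16.0/20 (clear depth 20)
  lookup 134.171.160.11: bits 1000011010101011101 walk d0:-→d1:-→d2:-→d3:-→d4:-→d5:-→d6:H0→d7:-→d8:-→d9:-→d10:-→d11:-→d12:-→d13:-→d14:-→d15:-→d16:-→d17:-→d18:-→d19:H0 -> H0
  add 161.0.0.0/12 -> H2 at depth 12
  lookup 161.14.201.175: bits 10100001000011101100100110101111 walk d0:-→d1:-→d2:-→d3:-→d4:-→d5:-→d6:-→d7:-→d8:-→d9:-→d10:-→d11:-→d12:H2→d13:-→d14:-→d15:-→d16:-→d17:-→d18:-→d19:-→d20:-→d21:-→d22:-→d23:-→d24:-→d25:-→d26:-→d27:-→d28:-→d29:-→d30:-→d31:-→d32:H3 -> H3
  lookup 161.1.178.30: bits 101000010000 walk d0:-→d1:-→d2:-→d3:-→d4:-→d5:-→d6:-→d7:-→d8:-→d9:-→d10:-→d11:-→d12:H2 -> H2
  add 161.14.201.160/28 -> H3 at depth 28
  add 116.222.16.0/20 -> H0 at depth 20
  del 134.171.160.0/19 (clear depth 19)
  add 161.0.0.0/9 -> H2 at depth 9
  lookup 132.2.243.126: bits 100001 walk d0:-→d1:-→d2:-→d3:-→d4:-→d5:-→d6:H0 -> H0
  add 0.0.0.0/0 -> H3 at depth 0
  add 116.208.0.0/12 -> H0 at depth 12
  lookup 161.14.201.162: bits 1010000100001110110010011010 walk d0:H3→d1:-→d2:-→d3:-→d4:-→d5:-→d6:-→d7:-→d8:-→d9:H2→d10:-→d11:-→d12:H2→d13:-→d14:-→d15:-→d16:-→d17:-→d18:-→d19:-→d20:-→d21:-→d22:-→d23:-→d24:-→d25:-→d26:-→d27:-→d28:H3 -> H3
  lookup 116.222.26.30: bits 01110100110111100001101000011110 walk d0:H3→d1:-→d2:-→d3:-→d4:-→d5:-→d6:-→d7:-→d8:-→d9:-→d10:-→d11:-→d12:H0→d13:-→d14:-→d15:-→d16:-→d17:-→d18:-→d19:-→d20:H0→d21:-→d22:-→d23:-→d24:-→d25:-→d26:-→d27:-→d28:-→d29:-→d30:-→d31:-→d32:H1 -> H1
  lookup 132.0.0.0: bits 100001 walk d0:H3→d1:-→d2:-→d3:-→d4:-→d5:-→d6:H0 -> H0
  add 116.208.0.0/12 -> H0 at depth 12
  add 134.171.160.0/20 -> H0 at depth 20
  lookup 161.0.0.0: bits 101000010000 walk d0:H3→d1:-→d2:-→d3:-→d4:-→d5:-→d6:-→d7:-→d8:-→d9:H2→d10:-→d11:-→d12:H2 -> H2
  add 0.0.0.0/0 -> H0 at depth 0
  add 134.171.167.127/32 -> H0 at depth 32
  lookup 116.208.0.0: bits 011101001101 walk d0:H0→d1:-→d2:-→d3:-→d4:-→d5:-→d6:-→d7:-→d8:-→d9:-→d10:-→d11:-→d12:H0 -> H0
  lookup 116.222.26.30: bits 01110100110111100001101000011110 walk d0:H0→d1:-→d2:-→d3:-→d4:-→d5:-→d6:-→d7:-→d8:-→d9:-→d10:-→d11:-→d12:H0→d13:-→d14:-→d15:-→d16:-→d17:-→d18:-→d19:-→d20:H0→d21:-→d22:-→d23:-→d24:-→d25:-→d26:-→d27:-→d28:-→d29:-→d30:-→d31:-→d32:H1 -> H1

== LOOKUPS ==
["H1","H0","H0","H3","H2","H0","H3","H1","H0","H2","H0","H1"]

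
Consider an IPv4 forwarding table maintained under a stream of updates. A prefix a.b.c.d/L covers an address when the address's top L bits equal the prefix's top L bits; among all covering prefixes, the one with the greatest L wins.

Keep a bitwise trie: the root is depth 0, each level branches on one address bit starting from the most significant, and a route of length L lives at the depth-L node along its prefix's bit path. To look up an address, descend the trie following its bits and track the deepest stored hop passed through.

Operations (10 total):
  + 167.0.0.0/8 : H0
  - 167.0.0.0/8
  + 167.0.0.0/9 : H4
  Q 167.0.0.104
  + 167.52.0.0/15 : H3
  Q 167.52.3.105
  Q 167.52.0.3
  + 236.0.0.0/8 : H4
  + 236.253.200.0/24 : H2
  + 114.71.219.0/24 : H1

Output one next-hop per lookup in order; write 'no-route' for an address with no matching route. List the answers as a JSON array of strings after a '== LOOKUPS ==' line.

Apply in order:
  + 167.0.0.0/8 (H0) depth=8
  del 167.0.0.0/8 (clear depth 8)
  + 167.0.0.0/9 (H4) depth=9
  Q 167.0.0.104: descend 101001110 ; hops seen [H4] ; pick H4
  + 167.52.0.0/15 (H3) depth=15
  Q 167.52.3.105: descend 101001110011010 ; hops seen [H4,H3] ; pick H3
  Q 167.52.0.3: descend 101001110011010 ; hops seen [H4,H3] ; pick H3
  + 236.0.0.0/8 (H4) depth=8
  + 236.253.200.0/24 (H2) depth=24
  + 114.71.219.0/24 (H1) depth=24

== LOOKUPS ==
["H4","H3","H3"]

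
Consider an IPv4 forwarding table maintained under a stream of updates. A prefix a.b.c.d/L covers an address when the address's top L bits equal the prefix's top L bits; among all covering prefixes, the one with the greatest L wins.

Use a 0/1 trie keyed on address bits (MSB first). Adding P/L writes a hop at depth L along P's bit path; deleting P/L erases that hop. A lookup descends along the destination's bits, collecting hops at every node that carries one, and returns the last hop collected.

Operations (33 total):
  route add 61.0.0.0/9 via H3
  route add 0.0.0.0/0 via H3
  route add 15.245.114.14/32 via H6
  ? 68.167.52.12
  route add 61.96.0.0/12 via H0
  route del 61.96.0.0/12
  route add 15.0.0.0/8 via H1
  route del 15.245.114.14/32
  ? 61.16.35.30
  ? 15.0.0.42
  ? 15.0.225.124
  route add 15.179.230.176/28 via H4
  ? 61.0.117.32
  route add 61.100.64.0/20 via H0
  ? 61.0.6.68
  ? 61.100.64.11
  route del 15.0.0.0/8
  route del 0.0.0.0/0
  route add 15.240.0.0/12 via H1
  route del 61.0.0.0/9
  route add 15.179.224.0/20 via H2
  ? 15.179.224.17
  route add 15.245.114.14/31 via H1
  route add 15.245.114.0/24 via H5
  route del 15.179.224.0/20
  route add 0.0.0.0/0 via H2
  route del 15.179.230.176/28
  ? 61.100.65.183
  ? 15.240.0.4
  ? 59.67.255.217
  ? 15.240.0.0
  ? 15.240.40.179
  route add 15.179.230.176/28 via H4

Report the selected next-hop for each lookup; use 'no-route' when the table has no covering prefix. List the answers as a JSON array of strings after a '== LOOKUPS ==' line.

Apply in order:
  add 61.0.0.0/9 -> H3 at depth 9
  add 0.0.0.0/0 -> H3 at depth 0
  add 15.245.114.14/32 -> H6 at depth 32
  Q 68.167.52.12: descend 0 ; hops seen [H3] ; pick H3
  add 61.96.0.0/12 -> H0 at depth 12
  - 61.96.0.0/12 clear@12
  add 15.0.0.0/8 -> H1 at depth 8
  - 15.245.114.14/32 clear@32
  Q 61.16.35.30: descend 001111010 ; hops seen [H3,H3] ; pick H3
  Q 15.0.0.42: descend 00001111 ; hops seen [H3,H1] ; pick H1
  Q 15.0.225.124: descend 00001111 ; hops seen [H3,H1] ; pick H1
  add 15.179.230.176/28 -> H4 at depth 28
  Q 61.0.117.32: descend 001111010 ; hops seen [H3,H3] ; pick H3
  add 61.100.64.0/20 -> H0 at depth 20
  Q 61.0.6.68: descend 001111010 ; hops seen [H3,H3] ; pick H3
  Q 61.100.64.11: descend 00111101011001000100 ; hops seen [H3,H3,H0] ; pick H0
  - 15.0.0.0/8 clear@8
  - 0.0.0.0/0 clear@0
  add 15.240.0.0/12 -> H1 at depth 12
  - 61.0.0.0/9 clear@9
  add 15.179.224.0/20 -> H2 at depth 20
  Q 15.179.224.17: descend 000011111011001111100 ; hops seen [H2] ; pick H2
  add 15.245.114.14/31 -> H1 at depth 31
  add 15.245.114.0/24 -> H5 at depth 24
  - 15.179.224.0/20 clear@20
  add 0.0.0.0/0 -> H2 at depth 0
  - 15.179.230.176/28 clear@28
  Q 61.100.65.183: descend 00111101011001000100 ; hops seen [H2,H0] ; pick H0
  Q 15.240.0.4: descend 0000111111110 ; hops seen [H2,H1] ; pick H1
  Q 59.67.255.217: descend 00111 ; hops seen [H2] ; pick H2
  Q 15.240.0.0: descend 0000111111110 ; hops seen [H2,H1] ; pick H1
  Q 15.240.40.179: descend 0000111111110 ; hops seen [H2,H1] ; pick H1
  add 15.179.230.176/28 -> H4 at depth 28

== LOOKUPS ==
["H3","H3","H1","H1","H3","H3","H0","H2","H0","H1","H2","H1","H1"]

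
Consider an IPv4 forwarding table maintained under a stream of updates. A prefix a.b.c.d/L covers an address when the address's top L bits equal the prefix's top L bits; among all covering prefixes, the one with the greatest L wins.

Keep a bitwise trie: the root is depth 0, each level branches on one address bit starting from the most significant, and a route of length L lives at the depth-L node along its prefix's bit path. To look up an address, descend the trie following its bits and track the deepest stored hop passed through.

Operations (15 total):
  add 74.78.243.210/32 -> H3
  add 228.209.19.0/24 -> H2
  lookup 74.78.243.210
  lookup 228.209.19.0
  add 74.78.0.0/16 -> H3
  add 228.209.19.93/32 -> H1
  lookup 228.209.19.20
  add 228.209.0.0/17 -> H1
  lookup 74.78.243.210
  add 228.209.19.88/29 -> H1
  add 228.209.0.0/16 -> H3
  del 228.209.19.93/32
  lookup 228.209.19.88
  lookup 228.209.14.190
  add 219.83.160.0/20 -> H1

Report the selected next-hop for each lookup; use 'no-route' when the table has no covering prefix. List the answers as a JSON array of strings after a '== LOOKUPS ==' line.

Apply in order:
  + 74.78.243.210/32 (H3) depth=32
  + 228.209.19.0/24 (H2) depth=24
  ? 74.78.243.210  path d0:-→d1:-→d2:-→d3:-→d4:-→d5:-→d6:-→d7:-→d8:-→d9:-→d10:-→d11:-→d12:-→d13:-→d14:-→d15:-→d16:-→d17:-→d18:-→d19:-→d20:-→d21:-→d22:-→d23:-→d24:-→d25:-→d26:-→d27:-→d28:-→d29:-→d30:-→d31:-→d32:H3  best=H3
  ? 228.209.19.0  path d0:-→d1:-→d2:-→d3:-→d4:-→d5:-→d6:-→d7:-→d8:-→d9:-→d10:-→d11:-→d12:-→d13:-→d14:-→d15:-→d16:-→d17:-→d18:-→d19:-→d20:-→d21:-→d22:-→d23:-→d24:H2  best=H2
  + 74.78.0.0/16 (H3) depth=16
  + 228.209.19.93/32 (H1) depth=32
  ? 228.209.19.20  path d0:-→d1:-→d2:-→d3:-→d4:-→d5:-→d6:-→d7:-→d8:-→d9:-→d10:-→d11:-→d12:-→d13:-→d14:-→d15:-→d16:-→d17:-→d18:-→d19:-→d20:-→d21:-→d22:-→d23:-→d24:H2→d25:-  best=H2
  + 228.209.0.0/17 (H1) depth=17
  ? 74.78.243.210  path d0:-→d1:-→d2:-→d3:-→d4:-→d5:-→d6:-→d7:-→d8:-→d9:-→d10:-→d11:-→d12:-→d13:-→d14:-→d15:-→d16:H3→d17:-→d18:-→d19:-→d20:-→d21:-→d22:-→d23:-→d24:-→d25:-→d26:-→d27:-→d28:-→d29:-→d30:-→d31:-→d32:H3  best=H3
  + 228.209.19.88/29 (H1) depth=29
  + 228.209.0.0/16 (H3) depth=16
  - 228.209.19.93/32 clear@32
  ? 228.209.19.88  path d0:-→d1:-→d2:-→d3:-→d4:-→d5:-→d6:-→d7:-→d8:-→d9:-→d10:-→d11:-→d12:-→d13:-→d14:-→d15:-→d16:H3→d17:H1→d18:-→d19:-→d20:-→d21:-→d22:-→d23:-→d24:H2→d25:-→d26:-→d27:-→d28:-→d29:H1  best=H1
  ? 228.209.14.190  path d0:-→d1:-→d2:-→d3:-→d4:-→d5:-→d6:-→d7:-→d8:-→d9:-→d10:-→d11:-→d12:-→d13:-→d14:-→d15:-→d16:H3→d17:H1→d18:-→d19:-  best=H1
  + 219.83.160.0/20 (H1) depth=20

== LOOKUPS ==
["H3","H2","H2","H3","H1","H1"]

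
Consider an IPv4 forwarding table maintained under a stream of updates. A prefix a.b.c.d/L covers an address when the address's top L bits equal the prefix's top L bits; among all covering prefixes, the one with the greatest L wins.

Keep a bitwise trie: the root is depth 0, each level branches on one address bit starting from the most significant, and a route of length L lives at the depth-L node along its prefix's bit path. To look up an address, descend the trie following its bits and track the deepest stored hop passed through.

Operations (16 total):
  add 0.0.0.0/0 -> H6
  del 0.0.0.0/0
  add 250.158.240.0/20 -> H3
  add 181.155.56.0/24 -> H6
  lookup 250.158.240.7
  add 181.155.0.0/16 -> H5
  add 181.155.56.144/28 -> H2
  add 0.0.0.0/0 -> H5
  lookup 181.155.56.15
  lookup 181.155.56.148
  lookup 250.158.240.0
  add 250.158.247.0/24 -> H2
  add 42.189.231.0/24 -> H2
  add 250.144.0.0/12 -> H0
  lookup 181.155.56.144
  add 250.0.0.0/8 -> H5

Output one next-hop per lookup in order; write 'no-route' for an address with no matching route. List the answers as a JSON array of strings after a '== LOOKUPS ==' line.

Apply in order:
  + 0.0.0.0/0 (H6) depth=0
  - 0.0.0.0/0 clear@0
  + 250.158.240.0/20 (H3) depth=20
  + 181.155.56.0/24 (H6) depth=24
  Q 250.158.240.7: descend 11111010100111101111 ; hops seen [H3] ; pick H3
  + 181.155.0.0/16 (H5) depth=16
  + 181.155.56.144/28 (H2) depth=28
  + 0.0.0.0/0 (H5) depth=0
  Q 181.155.56.15: descend 101101011001101100111000 ; hops seen [H5,H5,H6] ; pick H6
  Q 181.155.56.148: descend 1011010110011011001110001001 ; hops seen [H5,H5,H6,H2] ; pick H2
  Q 250.158.240.0: descend 11111010100111101111 ; hops seen [H5,H3] ; pick H3
  + 250.158.247.0/24 (H2) depth=24
  + 42.189.231.0/24 (H2) depth=24
  + 250.144.0.0/12 (H0) depth=12
  Q 181.155.56.144: descend 1011010110011011001110001001 ; hops seen [H5,H5,H6,H2] ; pick H2
  + 250.0.0.0/8 (H5) depth=8

== LOOKUPS ==
["H3","H6","H2","H3","H2"]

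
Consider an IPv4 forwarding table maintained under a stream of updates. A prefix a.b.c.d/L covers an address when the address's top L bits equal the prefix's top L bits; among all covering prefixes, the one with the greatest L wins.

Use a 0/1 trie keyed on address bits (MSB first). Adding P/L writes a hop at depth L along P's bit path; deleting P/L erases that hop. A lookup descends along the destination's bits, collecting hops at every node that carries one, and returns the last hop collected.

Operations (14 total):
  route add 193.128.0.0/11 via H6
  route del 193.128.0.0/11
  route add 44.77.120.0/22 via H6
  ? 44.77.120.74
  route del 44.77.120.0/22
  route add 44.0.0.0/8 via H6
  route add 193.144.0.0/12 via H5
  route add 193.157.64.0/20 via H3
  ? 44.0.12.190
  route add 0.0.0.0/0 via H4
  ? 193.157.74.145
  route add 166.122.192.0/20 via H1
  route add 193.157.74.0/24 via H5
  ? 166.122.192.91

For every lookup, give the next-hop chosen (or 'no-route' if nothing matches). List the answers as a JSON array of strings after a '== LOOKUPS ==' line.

Trace:
  + 193.128.0.0/11 (H6) depth=11
  del 193.128.0.0/11 (clear depth 11)
  + 44.77.120.0/22 (H6) depth=22
  Q 44.77.120.74: descend 0010110001001101011110 ; hops seen [H6] ; pick H6
  del 44.77.120.0/22 (clear depth 22)
  + 44.0.0.0/8 (H6) depth=8
  + 193.144.0.0/12 (H5) depth=12
  + 193.157.64.0/20 (H3) depth=20
  Q 44.0.12.190: descend 001011000 ; hops seen [H6] ; pick H6
  + 0.0.0.0/0 (H4) depth=0
  Q 193.157.74.145: descend 11000001100111010100 ; hops seen [H4,H5,H3] ; pick H3
  + 166.122.192.0/20 (H1) depth=20
  + 193.157.74.0/24 (H5) depth=24
  Q 166.122.192.91: descend 10100110011110101100 ; hops seen [H4,H1] ; pick H1

== LOOKUPS ==
["H6","H6","H3","H1"]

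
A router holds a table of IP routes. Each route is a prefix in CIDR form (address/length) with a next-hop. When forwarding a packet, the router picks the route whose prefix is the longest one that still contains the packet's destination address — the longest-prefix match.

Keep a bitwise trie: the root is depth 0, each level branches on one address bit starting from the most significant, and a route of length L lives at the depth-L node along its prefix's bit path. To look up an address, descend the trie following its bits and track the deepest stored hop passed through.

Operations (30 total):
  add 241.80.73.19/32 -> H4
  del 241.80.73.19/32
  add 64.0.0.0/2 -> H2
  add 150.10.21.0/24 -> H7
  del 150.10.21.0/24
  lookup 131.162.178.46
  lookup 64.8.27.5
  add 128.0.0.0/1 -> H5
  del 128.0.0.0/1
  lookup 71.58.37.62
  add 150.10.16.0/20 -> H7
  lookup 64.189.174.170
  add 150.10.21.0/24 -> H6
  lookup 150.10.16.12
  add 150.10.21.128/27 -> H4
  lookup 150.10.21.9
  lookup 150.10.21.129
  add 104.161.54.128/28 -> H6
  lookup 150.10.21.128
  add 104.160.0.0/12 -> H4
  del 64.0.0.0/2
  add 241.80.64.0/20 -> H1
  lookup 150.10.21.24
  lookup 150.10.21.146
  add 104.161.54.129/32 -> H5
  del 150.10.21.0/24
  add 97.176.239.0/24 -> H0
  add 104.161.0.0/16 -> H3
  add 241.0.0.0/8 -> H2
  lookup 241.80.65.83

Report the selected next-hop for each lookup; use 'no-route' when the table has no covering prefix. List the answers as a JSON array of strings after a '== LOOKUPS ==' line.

Apply in order:
  + 241.80.73.19/32 (H4) depth=32
  - 241.80.73.19/32 clear@32
  + 64.0.0.0/2 (H2) depth=2
  + 150.10.21.0/24 (H7) depth=24
  - 150.10.21.0/24 clear@24
  Q 131.162.178.46: descend 100 ; hops seen [∅] ; pick no-route
  Q 64.8.27.5: descend 01 ; hops seen [H2] ; pick H2
  + 128.0.0.0/1 (H5) depth=1
  - 128.0.0.0/1 clear@1
  Q 71.58.37.62: descend 01 ; hops seen [H2] ; pick H2
  + 150.10.16.0/20 (H7) depth=20
  Q 64.189.174.170: descend 01 ; hops seen [H2] ; pick H2
  + 150.10.21.0/24 (H6) depth=24
  Q 150.10.16.12: descend 100101100000101000010 ; hops seen [H7] ; pick H7
  + 150.10.21.128/27 (H4) depth=27
  Q 150.10.21.9: descend 100101100000101000010101 ; hops seen [H7,H6] ; pick H6
  Q 150.10.21.129: descend 100101100000101000010101100 ; hops seen [H7,H6,H4] ; pick H4
  + 104.161.54.128/28 (H6) depth=28
  Q 150.10.21.128: descend 100101100000101000010101100 ; hops seen [H7,H6,H4] ; pick H4
  + 104.160.0.0/12 (H4) depth=12
  - 64.0.0.0/2 clear@2
  + 241.80.64.0/20 (H1) depth=20
  Q 150.10.21.24: descend 100101100000101000010101 ; hops seen [H7,H6] ; pick H6
  Q 150.10.21.146: descend 100101100000101000010101100 ; hops seen [H7,H6,H4] ; pick H4
  + 104.161.54.129/32 (H5) depth=32
  - 150.10.21.0/24 clear@24
  + 97.176.239.0/24 (H0) depth=24
  + 104.161.0.0/16 (H3) depth=16
  + 241.0.0.0/8 (H2) depth=8
  Q 241.80.65.83: descend 11110001010100000100 ; hops seen [H2,H1] ; pick H1

== LOOKUPS ==
["no-route","H2","H2","H2","H7","H6","H4","H4","H6","H4","H1"]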